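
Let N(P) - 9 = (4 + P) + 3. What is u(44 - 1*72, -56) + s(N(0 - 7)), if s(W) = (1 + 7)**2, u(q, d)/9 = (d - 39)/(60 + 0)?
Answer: 199/4 ≈ 49.750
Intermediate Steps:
u(q, d) = -117/20 + 3*d/20 (u(q, d) = 9*((d - 39)/(60 + 0)) = 9*((-39 + d)/60) = 9*((-39 + d)*(1/60)) = 9*(-13/20 + d/60) = -117/20 + 3*d/20)
N(P) = 16 + P (N(P) = 9 + ((4 + P) + 3) = 9 + (7 + P) = 16 + P)
s(W) = 64 (s(W) = 8**2 = 64)
u(44 - 1*72, -56) + s(N(0 - 7)) = (-117/20 + (3/20)*(-56)) + 64 = (-117/20 - 42/5) + 64 = -57/4 + 64 = 199/4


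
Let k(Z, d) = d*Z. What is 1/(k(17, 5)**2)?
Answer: 1/7225 ≈ 0.00013841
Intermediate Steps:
k(Z, d) = Z*d
1/(k(17, 5)**2) = 1/((17*5)**2) = 1/(85**2) = 1/7225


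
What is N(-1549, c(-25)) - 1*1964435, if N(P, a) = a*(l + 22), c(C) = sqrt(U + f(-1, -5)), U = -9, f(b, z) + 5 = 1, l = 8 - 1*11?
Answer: -1964435 + 19*I*sqrt(13) ≈ -1.9644e+6 + 68.505*I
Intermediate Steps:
l = -3 (l = 8 - 11 = -3)
f(b, z) = -4 (f(b, z) = -5 + 1 = -4)
c(C) = I*sqrt(13) (c(C) = sqrt(-9 - 4) = sqrt(-13) = I*sqrt(13))
N(P, a) = 19*a (N(P, a) = a*(-3 + 22) = a*19 = 19*a)
N(-1549, c(-25)) - 1*1964435 = 19*(I*sqrt(13)) - 1*1964435 = 19*I*sqrt(13) - 1964435 = -1964435 + 19*I*sqrt(13)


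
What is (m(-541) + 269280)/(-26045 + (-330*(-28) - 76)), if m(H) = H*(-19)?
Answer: -279559/16881 ≈ -16.561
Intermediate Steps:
m(H) = -19*H
(m(-541) + 269280)/(-26045 + (-330*(-28) - 76)) = (-19*(-541) + 269280)/(-26045 + (-330*(-28) - 76)) = (10279 + 269280)/(-26045 + (9240 - 76)) = 279559/(-26045 + 9164) = 279559/(-16881) = 279559*(-1/16881) = -279559/16881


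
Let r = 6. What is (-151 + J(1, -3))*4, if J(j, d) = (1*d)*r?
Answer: -676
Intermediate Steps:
J(j, d) = 6*d (J(j, d) = (1*d)*6 = d*6 = 6*d)
(-151 + J(1, -3))*4 = (-151 + 6*(-3))*4 = (-151 - 18)*4 = -169*4 = -676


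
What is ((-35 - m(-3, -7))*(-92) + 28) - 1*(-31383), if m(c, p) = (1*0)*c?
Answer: 34631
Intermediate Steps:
m(c, p) = 0 (m(c, p) = 0*c = 0)
((-35 - m(-3, -7))*(-92) + 28) - 1*(-31383) = ((-35 - 1*0)*(-92) + 28) - 1*(-31383) = ((-35 + 0)*(-92) + 28) + 31383 = (-35*(-92) + 28) + 31383 = (3220 + 28) + 31383 = 3248 + 31383 = 34631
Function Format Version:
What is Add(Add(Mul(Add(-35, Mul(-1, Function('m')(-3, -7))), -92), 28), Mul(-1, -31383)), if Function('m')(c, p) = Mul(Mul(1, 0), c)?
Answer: 34631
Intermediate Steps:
Function('m')(c, p) = 0 (Function('m')(c, p) = Mul(0, c) = 0)
Add(Add(Mul(Add(-35, Mul(-1, Function('m')(-3, -7))), -92), 28), Mul(-1, -31383)) = Add(Add(Mul(Add(-35, Mul(-1, 0)), -92), 28), Mul(-1, -31383)) = Add(Add(Mul(Add(-35, 0), -92), 28), 31383) = Add(Add(Mul(-35, -92), 28), 31383) = Add(Add(3220, 28), 31383) = Add(3248, 31383) = 34631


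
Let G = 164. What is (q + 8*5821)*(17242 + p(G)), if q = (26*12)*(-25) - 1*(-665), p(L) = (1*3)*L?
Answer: 699304822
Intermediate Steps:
p(L) = 3*L
q = -7135 (q = 312*(-25) + 665 = -7800 + 665 = -7135)
(q + 8*5821)*(17242 + p(G)) = (-7135 + 8*5821)*(17242 + 3*164) = (-7135 + 46568)*(17242 + 492) = 39433*17734 = 699304822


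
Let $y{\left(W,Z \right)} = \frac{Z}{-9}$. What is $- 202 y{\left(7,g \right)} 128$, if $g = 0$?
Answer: $0$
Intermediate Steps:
$y{\left(W,Z \right)} = - \frac{Z}{9}$ ($y{\left(W,Z \right)} = Z \left(- \frac{1}{9}\right) = - \frac{Z}{9}$)
$- 202 y{\left(7,g \right)} 128 = - 202 \left(\left(- \frac{1}{9}\right) 0\right) 128 = \left(-202\right) 0 \cdot 128 = 0 \cdot 128 = 0$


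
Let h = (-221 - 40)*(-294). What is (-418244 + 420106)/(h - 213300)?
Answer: -931/68283 ≈ -0.013634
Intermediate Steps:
h = 76734 (h = -261*(-294) = 76734)
(-418244 + 420106)/(h - 213300) = (-418244 + 420106)/(76734 - 213300) = 1862/(-136566) = 1862*(-1/136566) = -931/68283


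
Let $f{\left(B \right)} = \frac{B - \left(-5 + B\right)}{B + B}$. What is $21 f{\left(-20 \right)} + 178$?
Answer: $\frac{1403}{8} \approx 175.38$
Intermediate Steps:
$f{\left(B \right)} = \frac{5}{2 B}$
$21 f{\left(-20 \right)} + 178 = 21 \frac{5}{2 \left(-20\right)} + 178 = 21 \cdot \frac{5}{2} \left(- \frac{1}{20}\right) + 178 = 21 \left(- \frac{1}{8}\right) + 178 = - \frac{21}{8} + 178 = \frac{1403}{8}$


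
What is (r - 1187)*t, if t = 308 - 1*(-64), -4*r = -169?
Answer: -425847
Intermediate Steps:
r = 169/4 (r = -¼*(-169) = 169/4 ≈ 42.250)
t = 372 (t = 308 + 64 = 372)
(r - 1187)*t = (169/4 - 1187)*372 = -4579/4*372 = -425847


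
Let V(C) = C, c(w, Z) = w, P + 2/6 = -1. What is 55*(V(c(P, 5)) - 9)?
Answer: -1705/3 ≈ -568.33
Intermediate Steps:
P = -4/3 (P = -1/3 - 1 = -4/3 ≈ -1.3333)
55*(V(c(P, 5)) - 9) = 55*(-4/3 - 9) = 55*(-31/3) = -1705/3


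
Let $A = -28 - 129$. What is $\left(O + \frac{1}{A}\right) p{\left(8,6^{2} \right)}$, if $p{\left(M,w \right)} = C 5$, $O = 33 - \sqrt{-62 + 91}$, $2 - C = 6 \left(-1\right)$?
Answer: $\frac{207200}{157} - 40 \sqrt{29} \approx 1104.3$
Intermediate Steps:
$C = 8$ ($C = 2 - 6 \left(-1\right) = 2 - -6 = 2 + 6 = 8$)
$O = 33 - \sqrt{29} \approx 27.615$
$p{\left(M,w \right)} = 40$ ($p{\left(M,w \right)} = 8 \cdot 5 = 40$)
$A = -157$
$\left(O + \frac{1}{A}\right) p{\left(8,6^{2} \right)} = \left(\left(33 - \sqrt{29}\right) + \frac{1}{-157}\right) 40 = \left(\left(33 - \sqrt{29}\right) - \frac{1}{157}\right) 40 = \left(\frac{5180}{157} - \sqrt{29}\right) 40 = \frac{207200}{157} - 40 \sqrt{29}$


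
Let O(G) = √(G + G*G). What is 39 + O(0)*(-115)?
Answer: 39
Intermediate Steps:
O(G) = √(G + G²)
39 + O(0)*(-115) = 39 + √(0*(1 + 0))*(-115) = 39 + √(0*1)*(-115) = 39 + √0*(-115) = 39 + 0*(-115) = 39 + 0 = 39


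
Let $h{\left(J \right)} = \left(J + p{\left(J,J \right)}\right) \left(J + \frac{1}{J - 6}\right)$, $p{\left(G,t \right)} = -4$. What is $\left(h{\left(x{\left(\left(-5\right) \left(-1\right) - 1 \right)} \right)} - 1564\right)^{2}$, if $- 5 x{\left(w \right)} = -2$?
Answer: $\frac{299952287041}{122500} \approx 2.4486 \cdot 10^{6}$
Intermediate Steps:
$x{\left(w \right)} = \frac{2}{5}$ ($x{\left(w \right)} = \left(- \frac{1}{5}\right) \left(-2\right) = \frac{2}{5}$)
$h{\left(J \right)} = \left(-4 + J\right) \left(J + \frac{1}{-6 + J}\right)$ ($h{\left(J \right)} = \left(J - 4\right) \left(J + \frac{1}{J - 6}\right) = \left(-4 + J\right) \left(J + \frac{1}{-6 + J}\right)$)
$\left(h{\left(x{\left(\left(-5\right) \left(-1\right) - 1 \right)} \right)} - 1564\right)^{2} = \left(\frac{-4 + \left(\frac{2}{5}\right)^{3} - 10 \left(\frac{2}{5}\right)^{2} + 25 \cdot \frac{2}{5}}{-6 + \frac{2}{5}} - 1564\right)^{2} = \left(\frac{-4 + \frac{8}{125} - \frac{8}{5} + 10}{- \frac{28}{5}} - 1564\right)^{2} = \left(- \frac{5 \left(-4 + \frac{8}{125} - \frac{8}{5} + 10\right)}{28} - 1564\right)^{2} = \left(\left(- \frac{5}{28}\right) \frac{558}{125} - 1564\right)^{2} = \left(- \frac{279}{350} - 1564\right)^{2} = \left(- \frac{547679}{350}\right)^{2} = \frac{299952287041}{122500}$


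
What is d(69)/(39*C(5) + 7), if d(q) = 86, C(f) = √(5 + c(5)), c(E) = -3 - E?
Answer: 301/2306 - 1677*I*√3/2306 ≈ 0.13053 - 1.2596*I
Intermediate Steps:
C(f) = I*√3 (C(f) = √(5 + (-3 - 1*5)) = √(5 + (-3 - 5)) = √(5 - 8) = √(-3) = I*√3)
d(69)/(39*C(5) + 7) = 86/(39*(I*√3) + 7) = 86/(39*I*√3 + 7) = 86/(7 + 39*I*√3)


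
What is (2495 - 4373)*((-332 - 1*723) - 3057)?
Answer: 7722336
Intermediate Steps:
(2495 - 4373)*((-332 - 1*723) - 3057) = -1878*((-332 - 723) - 3057) = -1878*(-1055 - 3057) = -1878*(-4112) = 7722336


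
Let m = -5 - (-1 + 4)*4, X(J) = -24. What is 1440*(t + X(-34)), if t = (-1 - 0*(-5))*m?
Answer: -10080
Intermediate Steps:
m = -17 (m = -5 - 3*4 = -5 - 1*12 = -5 - 12 = -17)
t = 17 (t = (-1 - 0*(-5))*(-17) = (-1 - 4*0)*(-17) = (-1 + 0)*(-17) = -1*(-17) = 17)
1440*(t + X(-34)) = 1440*(17 - 24) = 1440*(-7) = -10080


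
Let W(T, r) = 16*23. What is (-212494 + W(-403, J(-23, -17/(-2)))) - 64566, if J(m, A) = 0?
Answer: -276692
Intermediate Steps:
W(T, r) = 368
(-212494 + W(-403, J(-23, -17/(-2)))) - 64566 = (-212494 + 368) - 64566 = -212126 - 64566 = -276692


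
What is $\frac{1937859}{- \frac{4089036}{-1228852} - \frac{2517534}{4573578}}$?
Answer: $\frac{151267402226432107}{216775672220} \approx 6.9781 \cdot 10^{5}$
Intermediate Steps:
$\frac{1937859}{- \frac{4089036}{-1228852} - \frac{2517534}{4573578}} = \frac{1937859}{\left(-4089036\right) \left(- \frac{1}{1228852}\right) - \frac{419589}{762263}} = \frac{1937859}{\frac{1022259}{307213} - \frac{419589}{762263}} = \frac{1937859}{\frac{650327016660}{234177103019}} = 1937859 \cdot \frac{234177103019}{650327016660} = \frac{151267402226432107}{216775672220}$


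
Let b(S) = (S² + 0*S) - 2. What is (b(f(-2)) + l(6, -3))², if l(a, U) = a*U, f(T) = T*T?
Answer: 16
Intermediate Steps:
f(T) = T²
l(a, U) = U*a
b(S) = -2 + S² (b(S) = (S² + 0) - 2 = S² - 2 = -2 + S²)
(b(f(-2)) + l(6, -3))² = ((-2 + ((-2)²)²) - 3*6)² = ((-2 + 4²) - 18)² = ((-2 + 16) - 18)² = (14 - 18)² = (-4)² = 16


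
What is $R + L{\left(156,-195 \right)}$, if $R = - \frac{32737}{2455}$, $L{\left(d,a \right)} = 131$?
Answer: $\frac{288868}{2455} \approx 117.67$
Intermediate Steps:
$R = - \frac{32737}{2455}$ ($R = \left(-32737\right) \frac{1}{2455} = - \frac{32737}{2455} \approx -13.335$)
$R + L{\left(156,-195 \right)} = - \frac{32737}{2455} + 131 = \frac{288868}{2455}$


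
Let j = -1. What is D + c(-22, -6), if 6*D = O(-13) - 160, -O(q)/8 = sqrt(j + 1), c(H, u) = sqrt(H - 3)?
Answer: -80/3 + 5*I ≈ -26.667 + 5.0*I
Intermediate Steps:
c(H, u) = sqrt(-3 + H)
O(q) = 0 (O(q) = -8*sqrt(-1 + 1) = -8*sqrt(0) = -8*0 = 0)
D = -80/3 (D = (0 - 160)/6 = (1/6)*(-160) = -80/3 ≈ -26.667)
D + c(-22, -6) = -80/3 + sqrt(-3 - 22) = -80/3 + sqrt(-25) = -80/3 + 5*I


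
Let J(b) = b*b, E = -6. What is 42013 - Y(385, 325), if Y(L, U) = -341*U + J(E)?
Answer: 152802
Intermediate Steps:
J(b) = b²
Y(L, U) = 36 - 341*U (Y(L, U) = -341*U + (-6)² = -341*U + 36 = 36 - 341*U)
42013 - Y(385, 325) = 42013 - (36 - 341*325) = 42013 - (36 - 110825) = 42013 - 1*(-110789) = 42013 + 110789 = 152802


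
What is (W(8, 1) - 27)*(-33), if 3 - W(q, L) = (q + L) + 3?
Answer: 1188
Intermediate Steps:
W(q, L) = -L - q (W(q, L) = 3 - ((q + L) + 3) = 3 - ((L + q) + 3) = 3 - (3 + L + q) = 3 + (-3 - L - q) = -L - q)
(W(8, 1) - 27)*(-33) = ((-1*1 - 1*8) - 27)*(-33) = ((-1 - 8) - 27)*(-33) = (-9 - 27)*(-33) = -36*(-33) = 1188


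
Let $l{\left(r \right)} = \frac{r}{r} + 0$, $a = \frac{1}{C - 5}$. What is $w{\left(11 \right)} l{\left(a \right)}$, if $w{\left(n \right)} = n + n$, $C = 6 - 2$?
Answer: $22$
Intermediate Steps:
$C = 4$ ($C = 6 - 2 = 4$)
$w{\left(n \right)} = 2 n$
$a = -1$ ($a = \frac{1}{4 - 5} = \frac{1}{-1} = -1$)
$l{\left(r \right)} = 1$ ($l{\left(r \right)} = 1 + 0 = 1$)
$w{\left(11 \right)} l{\left(a \right)} = 2 \cdot 11 \cdot 1 = 22 \cdot 1 = 22$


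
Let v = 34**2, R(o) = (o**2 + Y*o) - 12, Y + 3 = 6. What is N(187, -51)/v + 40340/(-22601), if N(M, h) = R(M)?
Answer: 378054639/13063378 ≈ 28.940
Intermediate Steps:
Y = 3 (Y = -3 + 6 = 3)
R(o) = -12 + o**2 + 3*o (R(o) = (o**2 + 3*o) - 12 = -12 + o**2 + 3*o)
N(M, h) = -12 + M**2 + 3*M
v = 1156
N(187, -51)/v + 40340/(-22601) = (-12 + 187**2 + 3*187)/1156 + 40340/(-22601) = (-12 + 34969 + 561)*(1/1156) + 40340*(-1/22601) = 35518*(1/1156) - 40340/22601 = 17759/578 - 40340/22601 = 378054639/13063378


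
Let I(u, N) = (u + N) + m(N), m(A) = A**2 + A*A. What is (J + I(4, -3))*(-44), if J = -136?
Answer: 5148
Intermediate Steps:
m(A) = 2*A**2 (m(A) = A**2 + A**2 = 2*A**2)
I(u, N) = N + u + 2*N**2 (I(u, N) = (u + N) + 2*N**2 = (N + u) + 2*N**2 = N + u + 2*N**2)
(J + I(4, -3))*(-44) = (-136 + (-3 + 4 + 2*(-3)**2))*(-44) = (-136 + (-3 + 4 + 2*9))*(-44) = (-136 + (-3 + 4 + 18))*(-44) = (-136 + 19)*(-44) = -117*(-44) = 5148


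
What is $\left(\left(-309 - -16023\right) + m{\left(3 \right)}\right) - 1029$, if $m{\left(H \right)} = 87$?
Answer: $14772$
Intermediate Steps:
$\left(\left(-309 - -16023\right) + m{\left(3 \right)}\right) - 1029 = \left(\left(-309 - -16023\right) + 87\right) - 1029 = \left(\left(-309 + 16023\right) + 87\right) - 1029 = \left(15714 + 87\right) - 1029 = 15801 - 1029 = 14772$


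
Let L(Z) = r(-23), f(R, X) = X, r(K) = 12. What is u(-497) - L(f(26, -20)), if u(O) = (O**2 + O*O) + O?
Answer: 493509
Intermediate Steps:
L(Z) = 12
u(O) = O + 2*O**2 (u(O) = (O**2 + O**2) + O = 2*O**2 + O = O + 2*O**2)
u(-497) - L(f(26, -20)) = -497*(1 + 2*(-497)) - 1*12 = -497*(1 - 994) - 12 = -497*(-993) - 12 = 493521 - 12 = 493509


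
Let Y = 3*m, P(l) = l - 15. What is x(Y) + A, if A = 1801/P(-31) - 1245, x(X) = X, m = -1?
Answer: -59209/46 ≈ -1287.2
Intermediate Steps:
P(l) = -15 + l
Y = -3 (Y = 3*(-1) = -3)
A = -59071/46 (A = 1801/(-15 - 31) - 1245 = 1801/(-46) - 1245 = 1801*(-1/46) - 1245 = -1801/46 - 1245 = -59071/46 ≈ -1284.2)
x(Y) + A = -3 - 59071/46 = -59209/46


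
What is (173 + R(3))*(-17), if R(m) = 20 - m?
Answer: -3230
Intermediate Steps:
(173 + R(3))*(-17) = (173 + (20 - 1*3))*(-17) = (173 + (20 - 3))*(-17) = (173 + 17)*(-17) = 190*(-17) = -3230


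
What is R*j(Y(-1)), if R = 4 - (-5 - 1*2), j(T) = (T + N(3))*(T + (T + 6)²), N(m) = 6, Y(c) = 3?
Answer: 8316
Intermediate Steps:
j(T) = (6 + T)*(T + (6 + T)²) (j(T) = (T + 6)*(T + (T + 6)²) = (6 + T)*(T + (6 + T)²))
R = 11 (R = 4 - (-5 - 2) = 4 - 1*(-7) = 4 + 7 = 11)
R*j(Y(-1)) = 11*(216 + 3³ + 19*3² + 114*3) = 11*(216 + 27 + 19*9 + 342) = 11*(216 + 27 + 171 + 342) = 11*756 = 8316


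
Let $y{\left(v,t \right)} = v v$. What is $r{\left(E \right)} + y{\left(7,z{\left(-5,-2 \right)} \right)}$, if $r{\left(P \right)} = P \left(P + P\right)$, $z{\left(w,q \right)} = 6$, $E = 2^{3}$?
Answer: $177$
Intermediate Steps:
$E = 8$
$r{\left(P \right)} = 2 P^{2}$ ($r{\left(P \right)} = P 2 P = 2 P^{2}$)
$y{\left(v,t \right)} = v^{2}$
$r{\left(E \right)} + y{\left(7,z{\left(-5,-2 \right)} \right)} = 2 \cdot 8^{2} + 7^{2} = 2 \cdot 64 + 49 = 128 + 49 = 177$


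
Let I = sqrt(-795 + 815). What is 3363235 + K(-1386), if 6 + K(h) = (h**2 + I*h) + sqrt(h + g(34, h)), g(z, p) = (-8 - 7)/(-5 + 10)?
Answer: 5284225 - 2772*sqrt(5) + I*sqrt(1389) ≈ 5.278e+6 + 37.269*I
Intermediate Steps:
g(z, p) = -3 (g(z, p) = -15/5 = -15*1/5 = -3)
I = 2*sqrt(5) (I = sqrt(20) = 2*sqrt(5) ≈ 4.4721)
K(h) = -6 + h**2 + sqrt(-3 + h) + 2*h*sqrt(5) (K(h) = -6 + ((h**2 + (2*sqrt(5))*h) + sqrt(h - 3)) = -6 + ((h**2 + 2*h*sqrt(5)) + sqrt(-3 + h)) = -6 + (h**2 + sqrt(-3 + h) + 2*h*sqrt(5)) = -6 + h**2 + sqrt(-3 + h) + 2*h*sqrt(5))
3363235 + K(-1386) = 3363235 + (-6 + (-1386)**2 + sqrt(-3 - 1386) + 2*(-1386)*sqrt(5)) = 3363235 + (-6 + 1920996 + sqrt(-1389) - 2772*sqrt(5)) = 3363235 + (-6 + 1920996 + I*sqrt(1389) - 2772*sqrt(5)) = 3363235 + (1920990 - 2772*sqrt(5) + I*sqrt(1389)) = 5284225 - 2772*sqrt(5) + I*sqrt(1389)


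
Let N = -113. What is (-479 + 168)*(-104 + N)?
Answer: 67487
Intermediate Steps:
(-479 + 168)*(-104 + N) = (-479 + 168)*(-104 - 113) = -311*(-217) = 67487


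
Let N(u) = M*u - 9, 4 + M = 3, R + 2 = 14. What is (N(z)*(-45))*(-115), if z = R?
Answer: -108675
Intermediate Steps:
R = 12 (R = -2 + 14 = 12)
z = 12
M = -1 (M = -4 + 3 = -1)
N(u) = -9 - u (N(u) = -u - 9 = -9 - u)
(N(z)*(-45))*(-115) = ((-9 - 1*12)*(-45))*(-115) = ((-9 - 12)*(-45))*(-115) = -21*(-45)*(-115) = 945*(-115) = -108675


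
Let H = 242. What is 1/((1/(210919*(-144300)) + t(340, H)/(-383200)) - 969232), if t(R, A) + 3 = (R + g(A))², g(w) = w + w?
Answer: -116629264034400/113041021488175412473 ≈ -1.0317e-6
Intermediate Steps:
g(w) = 2*w
t(R, A) = -3 + (R + 2*A)²
1/((1/(210919*(-144300)) + t(340, H)/(-383200)) - 969232) = 1/((1/(210919*(-144300)) + (-3 + (340 + 2*242)²)/(-383200)) - 969232) = 1/(((1/210919)*(-1/144300) + (-3 + (340 + 484)²)*(-1/383200)) - 969232) = 1/((-1/30435611700 + (-3 + 824²)*(-1/383200)) - 969232) = 1/((-1/30435611700 + (-3 + 678976)*(-1/383200)) - 969232) = 1/((-1/30435611700 + 678973*(-1/383200)) - 969232) = 1/((-1/30435611700 - 678973/383200) - 969232) = 1/(-206649585831673/116629264034400 - 969232) = 1/(-113041021488175412473/116629264034400) = -116629264034400/113041021488175412473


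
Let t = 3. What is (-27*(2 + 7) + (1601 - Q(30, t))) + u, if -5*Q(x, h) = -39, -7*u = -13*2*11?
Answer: 48687/35 ≈ 1391.1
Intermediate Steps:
u = 286/7 (u = -(-13*2)*11/7 = -(-26)*11/7 = -⅐*(-286) = 286/7 ≈ 40.857)
Q(x, h) = 39/5 (Q(x, h) = -⅕*(-39) = 39/5)
(-27*(2 + 7) + (1601 - Q(30, t))) + u = (-27*(2 + 7) + (1601 - 1*39/5)) + 286/7 = (-27*9 + (1601 - 39/5)) + 286/7 = (-243 + 7966/5) + 286/7 = 6751/5 + 286/7 = 48687/35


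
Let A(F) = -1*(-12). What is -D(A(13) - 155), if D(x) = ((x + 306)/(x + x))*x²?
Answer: 23309/2 ≈ 11655.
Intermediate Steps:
A(F) = 12
D(x) = x*(306 + x)/2 (D(x) = ((306 + x)/((2*x)))*x² = ((306 + x)*(1/(2*x)))*x² = ((306 + x)/(2*x))*x² = x*(306 + x)/2)
-D(A(13) - 155) = -(12 - 155)*(306 + (12 - 155))/2 = -(-143)*(306 - 143)/2 = -(-143)*163/2 = -1*(-23309/2) = 23309/2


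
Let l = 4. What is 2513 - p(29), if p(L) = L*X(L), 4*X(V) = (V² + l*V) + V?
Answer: -9271/2 ≈ -4635.5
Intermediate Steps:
X(V) = V²/4 + 5*V/4 (X(V) = ((V² + 4*V) + V)/4 = (V² + 5*V)/4 = V²/4 + 5*V/4)
p(L) = L²*(5 + L)/4 (p(L) = L*(L*(5 + L)/4) = L²*(5 + L)/4)
2513 - p(29) = 2513 - 29²*(5 + 29)/4 = 2513 - 841*34/4 = 2513 - 1*14297/2 = 2513 - 14297/2 = -9271/2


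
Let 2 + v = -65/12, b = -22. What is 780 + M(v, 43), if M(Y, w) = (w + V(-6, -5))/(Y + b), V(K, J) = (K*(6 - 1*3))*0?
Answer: 274824/353 ≈ 778.54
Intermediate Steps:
v = -89/12 (v = -2 - 65/12 = -89/12 ≈ -7.4167)
V(K, J) = 0 (V(K, J) = (K*(6 - 3))*0 = (K*3)*0 = (3*K)*0 = 0)
M(Y, w) = w/(-22 + Y) (M(Y, w) = (w + 0)/(Y - 22) = w/(-22 + Y))
780 + M(v, 43) = 780 + 43/(-22 - 89/12) = 780 + 43/(-353/12) = 780 + 43*(-12/353) = 780 - 516/353 = 274824/353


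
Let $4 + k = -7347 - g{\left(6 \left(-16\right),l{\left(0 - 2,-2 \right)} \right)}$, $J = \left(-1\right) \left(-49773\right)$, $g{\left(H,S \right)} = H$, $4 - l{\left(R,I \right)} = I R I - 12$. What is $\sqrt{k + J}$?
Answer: $\sqrt{42518} \approx 206.2$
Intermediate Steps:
$l{\left(R,I \right)} = 16 - R I^{2}$ ($l{\left(R,I \right)} = 4 - \left(I R I - 12\right) = 4 - \left(R I^{2} - 12\right) = 4 - \left(-12 + R I^{2}\right) = 16 - R I^{2}$)
$J = 49773$
$k = -7255$ ($k = -4 - \left(7347 + 6 \left(-16\right)\right) = -4 - 7251 = -7255$)
$\sqrt{k + J} = \sqrt{-7255 + 49773} = \sqrt{42518}$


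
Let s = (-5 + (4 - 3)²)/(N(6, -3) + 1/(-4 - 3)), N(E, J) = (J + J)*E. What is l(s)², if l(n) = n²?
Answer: 614656/4097152081 ≈ 0.00015002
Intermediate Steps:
N(E, J) = 2*E*J (N(E, J) = (2*J)*E = 2*E*J)
s = 28/253 (s = (-5 + (4 - 3)²)/(2*6*(-3) + 1/(-4 - 3)) = (-5 + 1²)/(-36 + 1/(-7)) = (-5 + 1)/(-36 - ⅐) = -4/(-253/7) = -4*(-7/253) = 28/253 ≈ 0.11067)
l(s)² = ((28/253)²)² = (784/64009)² = 614656/4097152081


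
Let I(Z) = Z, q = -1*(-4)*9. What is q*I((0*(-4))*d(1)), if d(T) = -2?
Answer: 0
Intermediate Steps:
q = 36 (q = 4*9 = 36)
q*I((0*(-4))*d(1)) = 36*((0*(-4))*(-2)) = 36*(0*(-2)) = 36*0 = 0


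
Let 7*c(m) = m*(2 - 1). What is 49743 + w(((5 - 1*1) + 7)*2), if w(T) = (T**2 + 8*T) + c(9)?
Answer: 352830/7 ≈ 50404.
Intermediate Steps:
c(m) = m/7 (c(m) = (m*(2 - 1))/7 = (m*1)/7 = m/7)
w(T) = 9/7 + T**2 + 8*T (w(T) = (T**2 + 8*T) + (1/7)*9 = (T**2 + 8*T) + 9/7 = 9/7 + T**2 + 8*T)
49743 + w(((5 - 1*1) + 7)*2) = 49743 + (9/7 + (((5 - 1*1) + 7)*2)**2 + 8*(((5 - 1*1) + 7)*2)) = 49743 + (9/7 + (((5 - 1) + 7)*2)**2 + 8*(((5 - 1) + 7)*2)) = 49743 + (9/7 + ((4 + 7)*2)**2 + 8*((4 + 7)*2)) = 49743 + (9/7 + (11*2)**2 + 8*(11*2)) = 49743 + (9/7 + 22**2 + 8*22) = 49743 + (9/7 + 484 + 176) = 49743 + 4629/7 = 352830/7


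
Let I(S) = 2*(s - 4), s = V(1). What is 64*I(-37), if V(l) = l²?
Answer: -384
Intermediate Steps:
s = 1 (s = 1² = 1)
I(S) = -6 (I(S) = 2*(1 - 4) = 2*(-3) = -6)
64*I(-37) = 64*(-6) = -384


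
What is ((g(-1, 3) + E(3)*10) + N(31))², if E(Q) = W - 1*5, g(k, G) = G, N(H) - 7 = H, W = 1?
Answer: 1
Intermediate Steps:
N(H) = 7 + H
E(Q) = -4 (E(Q) = 1 - 1*5 = 1 - 5 = -4)
((g(-1, 3) + E(3)*10) + N(31))² = ((3 - 4*10) + (7 + 31))² = ((3 - 40) + 38)² = (-37 + 38)² = 1² = 1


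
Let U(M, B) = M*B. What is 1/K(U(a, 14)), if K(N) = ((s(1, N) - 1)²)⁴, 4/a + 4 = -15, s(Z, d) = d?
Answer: 16983563041/1001129150390625 ≈ 1.6964e-5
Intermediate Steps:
a = -4/19 (a = 4/(-4 - 15) = 4/(-19) = 4*(-1/19) = -4/19 ≈ -0.21053)
U(M, B) = B*M
K(N) = (-1 + N)⁸ (K(N) = ((N - 1)²)⁴ = ((-1 + N)²)⁴ = (-1 + N)⁸)
1/K(U(a, 14)) = 1/((-1 + 14*(-4/19))⁸) = 1/((-1 - 56/19)⁸) = 1/((-75/19)⁸) = 1/(1001129150390625/16983563041) = 16983563041/1001129150390625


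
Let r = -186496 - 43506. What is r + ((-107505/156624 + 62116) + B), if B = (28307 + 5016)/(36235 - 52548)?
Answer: -142985643497683/851669104 ≈ -1.6789e+5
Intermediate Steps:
r = -230002
B = -33323/16313 (B = 33323/(-16313) = 33323*(-1/16313) = -33323/16313 ≈ -2.0427)
r + ((-107505/156624 + 62116) + B) = -230002 + ((-107505/156624 + 62116) - 33323/16313) = -230002 + ((-107505*1/156624 + 62116) - 33323/16313) = -230002 + ((-35835/52208 + 62116) - 33323/16313) = -230002 + (3242916293/52208 - 33323/16313) = -230002 + 52899953760525/851669104 = -142985643497683/851669104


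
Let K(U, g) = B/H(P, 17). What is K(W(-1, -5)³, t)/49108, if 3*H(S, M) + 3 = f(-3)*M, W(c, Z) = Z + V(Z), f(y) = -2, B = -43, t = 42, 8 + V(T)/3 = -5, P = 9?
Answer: 129/1816996 ≈ 7.0996e-5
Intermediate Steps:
V(T) = -39 (V(T) = -24 + 3*(-5) = -24 - 15 = -39)
W(c, Z) = -39 + Z (W(c, Z) = Z - 39 = -39 + Z)
H(S, M) = -1 - 2*M/3 (H(S, M) = -1 + (-2*M)/3 = -1 - 2*M/3)
K(U, g) = 129/37 (K(U, g) = -43/(-1 - ⅔*17) = -43/(-1 - 34/3) = -43/(-37/3) = -43*(-3/37) = 129/37)
K(W(-1, -5)³, t)/49108 = (129/37)/49108 = (129/37)*(1/49108) = 129/1816996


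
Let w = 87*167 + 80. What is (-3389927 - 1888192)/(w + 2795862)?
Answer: -5278119/2810471 ≈ -1.8780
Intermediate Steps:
w = 14609 (w = 14529 + 80 = 14609)
(-3389927 - 1888192)/(w + 2795862) = (-3389927 - 1888192)/(14609 + 2795862) = -5278119/2810471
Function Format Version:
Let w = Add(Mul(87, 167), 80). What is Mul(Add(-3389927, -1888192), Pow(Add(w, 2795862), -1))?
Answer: Rational(-5278119, 2810471) ≈ -1.8780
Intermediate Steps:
w = 14609 (w = Add(14529, 80) = 14609)
Mul(Add(-3389927, -1888192), Pow(Add(w, 2795862), -1)) = Mul(Add(-3389927, -1888192), Pow(Add(14609, 2795862), -1)) = Mul(-5278119, Pow(2810471, -1)) = Mul(-5278119, Rational(1, 2810471)) = Rational(-5278119, 2810471)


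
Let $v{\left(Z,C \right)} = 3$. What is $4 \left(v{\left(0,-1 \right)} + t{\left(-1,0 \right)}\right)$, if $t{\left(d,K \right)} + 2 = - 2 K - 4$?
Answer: $-12$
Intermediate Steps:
$t{\left(d,K \right)} = -6 - 2 K$ ($t{\left(d,K \right)} = -2 - \left(4 + 2 K\right) = -6 - 2 K$)
$4 \left(v{\left(0,-1 \right)} + t{\left(-1,0 \right)}\right) = 4 \left(3 - 6\right) = 4 \left(-3\right) = -12$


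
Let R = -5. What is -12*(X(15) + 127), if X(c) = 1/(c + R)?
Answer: -7626/5 ≈ -1525.2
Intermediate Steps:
X(c) = 1/(-5 + c) (X(c) = 1/(c - 5) = 1/(-5 + c))
-12*(X(15) + 127) = -12*(1/(-5 + 15) + 127) = -12*(1/10 + 127) = -12*1271/10 = -7626/5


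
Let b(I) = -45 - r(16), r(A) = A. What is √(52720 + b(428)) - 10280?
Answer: -10280 + 3*√5851 ≈ -10051.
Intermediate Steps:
b(I) = -61 (b(I) = -45 - 1*16 = -45 - 16 = -61)
√(52720 + b(428)) - 10280 = √(52720 - 61) - 10280 = √52659 - 10280 = 3*√5851 - 10280 = -10280 + 3*√5851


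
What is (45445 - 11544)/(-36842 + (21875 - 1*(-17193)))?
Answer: 4843/318 ≈ 15.230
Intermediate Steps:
(45445 - 11544)/(-36842 + (21875 - 1*(-17193))) = 33901/(-36842 + (21875 + 17193)) = 33901/(-36842 + 39068) = 33901/2226 = 33901*(1/2226) = 4843/318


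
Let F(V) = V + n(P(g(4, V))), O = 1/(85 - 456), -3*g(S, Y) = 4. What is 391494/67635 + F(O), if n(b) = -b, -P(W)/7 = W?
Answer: -29673607/8364195 ≈ -3.5477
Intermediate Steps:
g(S, Y) = -4/3 (g(S, Y) = -⅓*4 = -4/3)
P(W) = -7*W
O = -1/371 (O = 1/(-371) = -1/371 ≈ -0.0026954)
F(V) = -28/3 + V (F(V) = V - (-7)*(-4)/3 = V - 1*28/3 = V - 28/3 = -28/3 + V)
391494/67635 + F(O) = 391494/67635 + (-28/3 - 1/371) = 391494*(1/67635) - 10391/1113 = 130498/22545 - 10391/1113 = -29673607/8364195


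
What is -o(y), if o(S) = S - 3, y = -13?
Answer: 16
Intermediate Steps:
o(S) = -3 + S
-o(y) = -(-3 - 13) = -1*(-16) = 16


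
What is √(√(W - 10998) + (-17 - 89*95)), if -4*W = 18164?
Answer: √(-8472 + I*√15539) ≈ 0.6771 + 92.046*I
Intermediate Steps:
W = -4541 (W = -¼*18164 = -4541)
√(√(W - 10998) + (-17 - 89*95)) = √(√(-4541 - 10998) + (-17 - 89*95)) = √(√(-15539) + (-17 - 8455)) = √(I*√15539 - 8472) = √(-8472 + I*√15539)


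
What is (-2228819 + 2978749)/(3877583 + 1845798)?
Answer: 749930/5723381 ≈ 0.13103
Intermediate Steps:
(-2228819 + 2978749)/(3877583 + 1845798) = 749930/5723381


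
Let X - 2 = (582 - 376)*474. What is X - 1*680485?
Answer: -582839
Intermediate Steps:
X = 97646 (X = 2 + (582 - 376)*474 = 2 + 206*474 = 2 + 97644 = 97646)
X - 1*680485 = 97646 - 1*680485 = 97646 - 680485 = -582839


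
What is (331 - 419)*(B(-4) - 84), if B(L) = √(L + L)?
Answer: 7392 - 176*I*√2 ≈ 7392.0 - 248.9*I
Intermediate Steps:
B(L) = √2*√L (B(L) = √(2*L) = √2*√L)
(331 - 419)*(B(-4) - 84) = (331 - 419)*(√2*√(-4) - 84) = -88*(√2*(2*I) - 84) = -88*(2*I*√2 - 84) = -88*(-84 + 2*I*√2) = 7392 - 176*I*√2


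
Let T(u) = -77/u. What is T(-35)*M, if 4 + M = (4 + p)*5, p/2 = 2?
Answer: 396/5 ≈ 79.200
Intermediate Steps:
p = 4 (p = 2*2 = 4)
M = 36 (M = -4 + (4 + 4)*5 = -4 + 8*5 = -4 + 40 = 36)
T(-35)*M = -77/(-35)*36 = -77*(-1/35)*36 = (11/5)*36 = 396/5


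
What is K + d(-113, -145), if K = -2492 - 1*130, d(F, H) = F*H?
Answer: 13763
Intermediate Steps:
K = -2622 (K = -2492 - 130 = -2622)
K + d(-113, -145) = -2622 - 113*(-145) = -2622 + 16385 = 13763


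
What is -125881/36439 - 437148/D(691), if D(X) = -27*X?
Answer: 1508963795/75538047 ≈ 19.976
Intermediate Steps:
-125881/36439 - 437148/D(691) = -125881/36439 - 437148/((-27*691)) = -125881*1/36439 - 437148/(-18657) = -125881/36439 - 437148*(-1/18657) = -125881/36439 + 48572/2073 = 1508963795/75538047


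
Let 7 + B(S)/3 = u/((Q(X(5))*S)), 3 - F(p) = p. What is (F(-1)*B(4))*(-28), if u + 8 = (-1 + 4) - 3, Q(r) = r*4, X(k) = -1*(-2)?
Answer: 2436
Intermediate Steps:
X(k) = 2
Q(r) = 4*r
F(p) = 3 - p
u = -8 (u = -8 + ((-1 + 4) - 3) = -8 + (3 - 3) = -8 + 0 = -8)
B(S) = -21 - 3/S (B(S) = -21 + 3*(-8*1/(8*S)) = -21 + 3*(-1/S) = -21 - 3/S)
(F(-1)*B(4))*(-28) = ((3 - 1*(-1))*(-21 - 3/4))*(-28) = ((3 + 1)*(-21 - 3*¼))*(-28) = (4*(-21 - ¾))*(-28) = (4*(-87/4))*(-28) = -87*(-28) = 2436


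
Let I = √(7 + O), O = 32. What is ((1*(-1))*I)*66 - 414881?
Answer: -414881 - 66*√39 ≈ -4.1529e+5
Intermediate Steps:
I = √39 (I = √(7 + 32) = √39 ≈ 6.2450)
((1*(-1))*I)*66 - 414881 = ((1*(-1))*√39)*66 - 414881 = -√39*66 - 414881 = -66*√39 - 414881 = -414881 - 66*√39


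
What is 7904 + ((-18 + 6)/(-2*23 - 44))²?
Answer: 1778404/225 ≈ 7904.0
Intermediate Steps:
7904 + ((-18 + 6)/(-2*23 - 44))² = 7904 + (-12/(-46 - 44))² = 7904 + (-12/(-90))² = 7904 + (-12*(-1/90))² = 7904 + (2/15)² = 7904 + 4/225 = 1778404/225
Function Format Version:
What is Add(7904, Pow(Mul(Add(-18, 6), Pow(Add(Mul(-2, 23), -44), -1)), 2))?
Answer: Rational(1778404, 225) ≈ 7904.0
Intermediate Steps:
Add(7904, Pow(Mul(Add(-18, 6), Pow(Add(Mul(-2, 23), -44), -1)), 2)) = Add(7904, Pow(Mul(-12, Pow(Add(-46, -44), -1)), 2)) = Add(7904, Pow(Mul(-12, Pow(-90, -1)), 2)) = Add(7904, Pow(Mul(-12, Rational(-1, 90)), 2)) = Add(7904, Pow(Rational(2, 15), 2)) = Add(7904, Rational(4, 225)) = Rational(1778404, 225)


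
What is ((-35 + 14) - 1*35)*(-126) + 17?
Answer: 7073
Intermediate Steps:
((-35 + 14) - 1*35)*(-126) + 17 = (-21 - 35)*(-126) + 17 = -56*(-126) + 17 = 7056 + 17 = 7073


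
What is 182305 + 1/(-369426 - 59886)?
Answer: 78265724159/429312 ≈ 1.8231e+5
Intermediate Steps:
182305 + 1/(-369426 - 59886) = 182305 + 1/(-429312) = 182305 - 1/429312 = 78265724159/429312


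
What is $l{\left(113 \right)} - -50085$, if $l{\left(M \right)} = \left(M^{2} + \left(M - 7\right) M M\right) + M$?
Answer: $1416481$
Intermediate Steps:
$l{\left(M \right)} = M + M^{2} + M^{2} \left(-7 + M\right)$ ($l{\left(M \right)} = \left(M^{2} + \left(-7 + M\right) M M\right) + M = \left(M^{2} + M \left(-7 + M\right) M\right) + M = \left(M^{2} + M^{2} \left(-7 + M\right)\right) + M = M + M^{2} + M^{2} \left(-7 + M\right)$)
$l{\left(113 \right)} - -50085 = 113 \left(1 + 113^{2} - 678\right) - -50085 = 113 \left(1 + 12769 - 678\right) + 50085 = 113 \cdot 12092 + 50085 = 1366396 + 50085 = 1416481$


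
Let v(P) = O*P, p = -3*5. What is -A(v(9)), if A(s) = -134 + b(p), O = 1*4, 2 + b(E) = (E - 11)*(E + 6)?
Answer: -98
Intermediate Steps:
p = -15
b(E) = -2 + (-11 + E)*(6 + E) (b(E) = -2 + (E - 11)*(E + 6) = -2 + (-11 + E)*(6 + E))
O = 4
v(P) = 4*P
A(s) = 98 (A(s) = -134 + (-68 + (-15)² - 5*(-15)) = -134 + (-68 + 225 + 75) = -134 + 232 = 98)
-A(v(9)) = -1*98 = -98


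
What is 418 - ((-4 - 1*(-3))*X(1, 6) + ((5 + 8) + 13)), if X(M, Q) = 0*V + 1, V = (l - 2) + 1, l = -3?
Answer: 393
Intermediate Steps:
V = -4 (V = (-3 - 2) + 1 = -5 + 1 = -4)
X(M, Q) = 1 (X(M, Q) = 0*(-4) + 1 = 0 + 1 = 1)
418 - ((-4 - 1*(-3))*X(1, 6) + ((5 + 8) + 13)) = 418 - ((-4 - 1*(-3))*1 + ((5 + 8) + 13)) = 418 - ((-4 + 3)*1 + (13 + 13)) = 418 - (-1*1 + 26) = 418 - (-1 + 26) = 418 - 1*25 = 418 - 25 = 393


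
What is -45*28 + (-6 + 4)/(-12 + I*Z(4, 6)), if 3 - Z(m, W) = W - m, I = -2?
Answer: -8819/7 ≈ -1259.9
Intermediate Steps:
Z(m, W) = 3 + m - W (Z(m, W) = 3 - (W - m) = 3 + (m - W) = 3 + m - W)
-45*28 + (-6 + 4)/(-12 + I*Z(4, 6)) = -45*28 + (-6 + 4)/(-12 - 2*(3 + 4 - 1*6)) = -1260 - 2/(-12 - 2*(3 + 4 - 6)) = -1260 - 2/(-12 - 2*1) = -1260 - 2/(-12 - 2) = -1260 - 2/(-14) = -1260 - 2*(-1/14) = -1260 + ⅐ = -8819/7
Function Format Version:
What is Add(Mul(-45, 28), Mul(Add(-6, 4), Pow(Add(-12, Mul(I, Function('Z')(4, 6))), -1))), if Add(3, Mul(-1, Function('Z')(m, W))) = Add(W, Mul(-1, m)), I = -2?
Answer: Rational(-8819, 7) ≈ -1259.9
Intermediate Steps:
Function('Z')(m, W) = Add(3, m, Mul(-1, W)) (Function('Z')(m, W) = Add(3, Mul(-1, Add(W, Mul(-1, m)))) = Add(3, Add(m, Mul(-1, W))) = Add(3, m, Mul(-1, W)))
Add(Mul(-45, 28), Mul(Add(-6, 4), Pow(Add(-12, Mul(I, Function('Z')(4, 6))), -1))) = Add(Mul(-45, 28), Mul(Add(-6, 4), Pow(Add(-12, Mul(-2, Add(3, 4, Mul(-1, 6)))), -1))) = Add(-1260, Mul(-2, Pow(Add(-12, Mul(-2, Add(3, 4, -6))), -1))) = Add(-1260, Mul(-2, Pow(Add(-12, Mul(-2, 1)), -1))) = Add(-1260, Mul(-2, Pow(Add(-12, -2), -1))) = Add(-1260, Mul(-2, Pow(-14, -1))) = Add(-1260, Mul(-2, Rational(-1, 14))) = Add(-1260, Rational(1, 7)) = Rational(-8819, 7)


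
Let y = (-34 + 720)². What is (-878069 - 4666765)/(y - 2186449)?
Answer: 1848278/571951 ≈ 3.2315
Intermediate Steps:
y = 470596 (y = 686² = 470596)
(-878069 - 4666765)/(y - 2186449) = (-878069 - 4666765)/(470596 - 2186449) = -5544834/(-1715853) = -5544834*(-1/1715853) = 1848278/571951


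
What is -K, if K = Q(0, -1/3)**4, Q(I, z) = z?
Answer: -1/81 ≈ -0.012346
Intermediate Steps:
K = 1/81 (K = (-1/3)**4 = 1/81 ≈ 0.012346)
-K = -1*1/81 = -1/81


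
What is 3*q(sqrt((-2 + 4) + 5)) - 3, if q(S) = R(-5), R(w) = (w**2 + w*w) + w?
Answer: 132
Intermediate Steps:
R(w) = w + 2*w**2 (R(w) = (w**2 + w**2) + w = 2*w**2 + w = w + 2*w**2)
q(S) = 45 (q(S) = -5*(1 + 2*(-5)) = -5*(1 - 10) = -5*(-9) = 45)
3*q(sqrt((-2 + 4) + 5)) - 3 = 3*45 - 3 = 135 - 3 = 132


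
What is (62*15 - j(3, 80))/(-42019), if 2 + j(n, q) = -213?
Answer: -1145/42019 ≈ -0.027250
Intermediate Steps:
j(n, q) = -215 (j(n, q) = -2 - 213 = -215)
(62*15 - j(3, 80))/(-42019) = (62*15 - 1*(-215))/(-42019) = (930 + 215)*(-1/42019) = 1145*(-1/42019) = -1145/42019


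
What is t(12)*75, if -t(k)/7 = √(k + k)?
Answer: -1050*√6 ≈ -2572.0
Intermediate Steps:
t(k) = -7*√2*√k (t(k) = -7*√(k + k) = -7*√2*√k)
t(12)*75 = -7*√2*√12*75 = -7*√2*2*√3*75 = -14*√6*75 = -1050*√6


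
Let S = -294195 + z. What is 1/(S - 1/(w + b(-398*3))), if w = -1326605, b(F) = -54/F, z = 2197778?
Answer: 263994386/502535225285237 ≈ 5.2533e-7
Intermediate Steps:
S = 1903583 (S = -294195 + 2197778 = 1903583)
1/(S - 1/(w + b(-398*3))) = 1/(1903583 - 1/(-1326605 - 54/((-398*3)))) = 1/(1903583 - 1/(-1326605 - 54/(-1194))) = 1/(1903583 - 1/(-1326605 - 54*(-1/1194))) = 1/(1903583 - 1/(-1326605 + 9/199)) = 1/(1903583 - 1/(-263994386/199)) = 1/(1903583 - 1*(-199/263994386)) = 1/(1903583 + 199/263994386) = 1/(502535225285237/263994386) = 263994386/502535225285237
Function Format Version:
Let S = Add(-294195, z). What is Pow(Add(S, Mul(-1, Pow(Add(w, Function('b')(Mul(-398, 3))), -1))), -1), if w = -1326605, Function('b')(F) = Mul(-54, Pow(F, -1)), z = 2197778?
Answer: Rational(263994386, 502535225285237) ≈ 5.2533e-7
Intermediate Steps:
S = 1903583 (S = Add(-294195, 2197778) = 1903583)
Pow(Add(S, Mul(-1, Pow(Add(w, Function('b')(Mul(-398, 3))), -1))), -1) = Pow(Add(1903583, Mul(-1, Pow(Add(-1326605, Mul(-54, Pow(Mul(-398, 3), -1))), -1))), -1) = Pow(Add(1903583, Mul(-1, Pow(Add(-1326605, Mul(-54, Pow(-1194, -1))), -1))), -1) = Pow(Add(1903583, Mul(-1, Pow(Add(-1326605, Mul(-54, Rational(-1, 1194))), -1))), -1) = Pow(Add(1903583, Mul(-1, Pow(Add(-1326605, Rational(9, 199)), -1))), -1) = Pow(Add(1903583, Mul(-1, Pow(Rational(-263994386, 199), -1))), -1) = Pow(Add(1903583, Mul(-1, Rational(-199, 263994386))), -1) = Pow(Add(1903583, Rational(199, 263994386)), -1) = Pow(Rational(502535225285237, 263994386), -1) = Rational(263994386, 502535225285237)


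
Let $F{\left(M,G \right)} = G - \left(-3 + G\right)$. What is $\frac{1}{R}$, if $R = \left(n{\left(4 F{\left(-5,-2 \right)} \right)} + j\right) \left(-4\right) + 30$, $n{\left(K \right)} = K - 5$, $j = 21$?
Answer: $- \frac{1}{82} \approx -0.012195$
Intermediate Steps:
$F{\left(M,G \right)} = 3$ ($F{\left(M,G \right)} = G - \left(-3 + G\right) = 3$)
$n{\left(K \right)} = -5 + K$
$R = -82$ ($R = \left(\left(-5 + 4 \cdot 3\right) + 21\right) \left(-4\right) + 30 = \left(\left(-5 + 12\right) + 21\right) \left(-4\right) + 30 = \left(7 + 21\right) \left(-4\right) + 30 = 28 \left(-4\right) + 30 = -112 + 30 = -82$)
$\frac{1}{R} = \frac{1}{-82} = - \frac{1}{82}$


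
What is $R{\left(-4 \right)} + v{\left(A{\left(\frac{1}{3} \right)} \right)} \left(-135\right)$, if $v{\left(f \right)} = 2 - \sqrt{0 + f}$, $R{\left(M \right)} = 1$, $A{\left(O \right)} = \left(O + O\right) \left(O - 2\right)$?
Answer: $-269 + 45 i \sqrt{10} \approx -269.0 + 142.3 i$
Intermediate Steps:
$A{\left(O \right)} = 2 O \left(-2 + O\right)$
$v{\left(f \right)} = 2 - \sqrt{f}$
$R{\left(-4 \right)} + v{\left(A{\left(\frac{1}{3} \right)} \right)} \left(-135\right) = 1 + \left(2 - \sqrt{\frac{2 \left(-2 + \frac{1}{3}\right)}{3}}\right) \left(-135\right) = 1 + \left(2 - \sqrt{2 \cdot \frac{1}{3} \left(-2 + \frac{1}{3}\right)}\right) \left(-135\right) = 1 + \left(2 - \sqrt{2 \cdot \frac{1}{3} \left(- \frac{5}{3}\right)}\right) \left(-135\right) = 1 + \left(2 - \sqrt{- \frac{10}{9}}\right) \left(-135\right) = 1 + \left(2 - \frac{i \sqrt{10}}{3}\right) \left(-135\right) = 1 - \left(270 - 45 i \sqrt{10}\right) = -269 + 45 i \sqrt{10}$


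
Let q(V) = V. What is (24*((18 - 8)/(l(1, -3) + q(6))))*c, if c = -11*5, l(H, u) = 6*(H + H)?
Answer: -2200/3 ≈ -733.33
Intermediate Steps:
l(H, u) = 12*H (l(H, u) = 6*(2*H) = 12*H)
c = -55
(24*((18 - 8)/(l(1, -3) + q(6))))*c = (24*((18 - 8)/(12*1 + 6)))*(-55) = (24*(10/(12 + 6)))*(-55) = (24*(10/18))*(-55) = (24*(10*(1/18)))*(-55) = (24*(5/9))*(-55) = (40/3)*(-55) = -2200/3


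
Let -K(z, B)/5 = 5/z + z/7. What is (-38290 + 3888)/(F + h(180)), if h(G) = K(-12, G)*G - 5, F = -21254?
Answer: 120407/67694 ≈ 1.7787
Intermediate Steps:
K(z, B) = -25/z - 5*z/7 (K(z, B) = -5*(5/z + z/7) = -25/z - 5*z/7)
h(G) = -5 + 895*G/84 (h(G) = (-25/(-12) - 5/7*(-12))*G - 5 = (-25*(-1/12) + 60/7)*G - 5 = (25/12 + 60/7)*G - 5 = 895*G/84 - 5 = -5 + 895*G/84)
(-38290 + 3888)/(F + h(180)) = (-38290 + 3888)/(-21254 + (-5 + (895/84)*180)) = -34402/(-21254 + (-5 + 13425/7)) = -34402/(-21254 + 13390/7) = -34402/(-135388/7) = -34402*(-7/135388) = 120407/67694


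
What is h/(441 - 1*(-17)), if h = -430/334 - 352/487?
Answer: -163489/37248682 ≈ -0.0043891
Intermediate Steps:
h = -163489/81329 (h = -430*1/334 - 352*1/487 = -215/167 - 352/487 = -163489/81329 ≈ -2.0102)
h/(441 - 1*(-17)) = -163489/(81329*(441 - 1*(-17))) = -163489/(81329*(441 + 17)) = -163489/81329/458 = -163489/81329*1/458 = -163489/37248682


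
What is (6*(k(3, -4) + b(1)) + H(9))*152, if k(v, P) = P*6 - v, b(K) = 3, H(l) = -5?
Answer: -22648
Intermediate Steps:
k(v, P) = -v + 6*P (k(v, P) = 6*P - v = -v + 6*P)
(6*(k(3, -4) + b(1)) + H(9))*152 = (6*((-1*3 + 6*(-4)) + 3) - 5)*152 = (6*((-3 - 24) + 3) - 5)*152 = (6*(-27 + 3) - 5)*152 = (6*(-24) - 5)*152 = (-144 - 5)*152 = -149*152 = -22648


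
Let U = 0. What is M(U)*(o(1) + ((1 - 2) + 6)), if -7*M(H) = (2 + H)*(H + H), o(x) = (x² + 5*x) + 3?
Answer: 0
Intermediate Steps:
o(x) = 3 + x² + 5*x
M(H) = -2*H*(2 + H)/7 (M(H) = -(2 + H)*(H + H)/7 = -(2 + H)*2*H/7 = -2*H*(2 + H)/7)
M(U)*(o(1) + ((1 - 2) + 6)) = (-2/7*0*(2 + 0))*((3 + 1² + 5*1) + ((1 - 2) + 6)) = (-2/7*0*2)*((3 + 1 + 5) + (-1 + 6)) = 0*(9 + 5) = 0*14 = 0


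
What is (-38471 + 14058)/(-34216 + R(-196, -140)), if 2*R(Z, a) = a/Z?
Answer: 341782/479019 ≈ 0.71350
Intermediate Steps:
R(Z, a) = a/(2*Z) (R(Z, a) = (a/Z)/2 = a/(2*Z))
(-38471 + 14058)/(-34216 + R(-196, -140)) = (-38471 + 14058)/(-34216 + (½)*(-140)/(-196)) = -24413/(-34216 + (½)*(-140)*(-1/196)) = -24413/(-34216 + 5/14) = -24413/(-479019/14) = -24413*(-14/479019) = 341782/479019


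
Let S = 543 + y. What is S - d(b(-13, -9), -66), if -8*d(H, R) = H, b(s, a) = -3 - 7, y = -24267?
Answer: -94901/4 ≈ -23725.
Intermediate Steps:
b(s, a) = -10
d(H, R) = -H/8
S = -23724 (S = 543 - 24267 = -23724)
S - d(b(-13, -9), -66) = -23724 - (-1)*(-10)/8 = -23724 - 1*5/4 = -23724 - 5/4 = -94901/4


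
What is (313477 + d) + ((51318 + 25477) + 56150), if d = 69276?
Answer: 515698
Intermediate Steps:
(313477 + d) + ((51318 + 25477) + 56150) = (313477 + 69276) + ((51318 + 25477) + 56150) = 382753 + (76795 + 56150) = 382753 + 132945 = 515698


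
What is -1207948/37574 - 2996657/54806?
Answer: -89399594103/1029640322 ≈ -86.826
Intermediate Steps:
-1207948/37574 - 2996657/54806 = -1207948*1/37574 - 2996657*1/54806 = -603974/18787 - 2996657/54806 = -89399594103/1029640322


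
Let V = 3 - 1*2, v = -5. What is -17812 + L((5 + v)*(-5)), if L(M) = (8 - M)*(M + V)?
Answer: -17804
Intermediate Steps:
V = 1 (V = 3 - 2 = 1)
L(M) = (1 + M)*(8 - M) (L(M) = (8 - M)*(M + 1) = (8 - M)*(1 + M) = (1 + M)*(8 - M))
-17812 + L((5 + v)*(-5)) = -17812 + (8 - ((5 - 5)*(-5))² + 7*((5 - 5)*(-5))) = -17812 + (8 - (0*(-5))² + 7*(0*(-5))) = -17812 + (8 - 1*0² + 7*0) = -17812 + (8 - 1*0 + 0) = -17812 + (8 + 0 + 0) = -17812 + 8 = -17804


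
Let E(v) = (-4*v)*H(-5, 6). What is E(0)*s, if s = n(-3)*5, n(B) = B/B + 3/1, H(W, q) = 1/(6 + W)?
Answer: 0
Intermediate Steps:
n(B) = 4 (n(B) = 1 + 3*1 = 1 + 3 = 4)
s = 20 (s = 4*5 = 20)
E(v) = -4*v (E(v) = (-4*v)/(6 - 5) = -4*v/1 = -4*v*1 = -4*v)
E(0)*s = -4*0*20 = 0*20 = 0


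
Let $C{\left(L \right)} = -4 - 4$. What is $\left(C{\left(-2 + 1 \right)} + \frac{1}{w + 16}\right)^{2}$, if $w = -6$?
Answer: $\frac{6241}{100} \approx 62.41$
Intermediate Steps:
$C{\left(L \right)} = -8$
$\left(C{\left(-2 + 1 \right)} + \frac{1}{w + 16}\right)^{2} = \left(-8 + \frac{1}{-6 + 16}\right)^{2} = \left(-8 + \frac{1}{10}\right)^{2} = \left(- \frac{79}{10}\right)^{2} = \frac{6241}{100}$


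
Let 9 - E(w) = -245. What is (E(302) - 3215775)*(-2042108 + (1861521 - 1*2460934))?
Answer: 8493866247441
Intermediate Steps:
E(w) = 254 (E(w) = 9 - 1*(-245) = 9 + 245 = 254)
(E(302) - 3215775)*(-2042108 + (1861521 - 1*2460934)) = (254 - 3215775)*(-2042108 + (1861521 - 1*2460934)) = -3215521*(-2042108 + (1861521 - 2460934)) = -3215521*(-2042108 - 599413) = -3215521*(-2641521) = 8493866247441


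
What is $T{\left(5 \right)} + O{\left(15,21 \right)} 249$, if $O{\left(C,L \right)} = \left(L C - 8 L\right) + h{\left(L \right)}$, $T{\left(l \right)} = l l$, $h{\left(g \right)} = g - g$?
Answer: $36628$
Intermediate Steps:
$h{\left(g \right)} = 0$
$T{\left(l \right)} = l^{2}$
$O{\left(C,L \right)} = - 8 L + C L$ ($O{\left(C,L \right)} = \left(L C - 8 L\right) + 0 = \left(C L - 8 L\right) + 0 = \left(- 8 L + C L\right) + 0 = - 8 L + C L$)
$T{\left(5 \right)} + O{\left(15,21 \right)} 249 = 5^{2} + 21 \left(-8 + 15\right) 249 = 25 + 21 \cdot 7 \cdot 249 = 25 + 147 \cdot 249 = 25 + 36603 = 36628$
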